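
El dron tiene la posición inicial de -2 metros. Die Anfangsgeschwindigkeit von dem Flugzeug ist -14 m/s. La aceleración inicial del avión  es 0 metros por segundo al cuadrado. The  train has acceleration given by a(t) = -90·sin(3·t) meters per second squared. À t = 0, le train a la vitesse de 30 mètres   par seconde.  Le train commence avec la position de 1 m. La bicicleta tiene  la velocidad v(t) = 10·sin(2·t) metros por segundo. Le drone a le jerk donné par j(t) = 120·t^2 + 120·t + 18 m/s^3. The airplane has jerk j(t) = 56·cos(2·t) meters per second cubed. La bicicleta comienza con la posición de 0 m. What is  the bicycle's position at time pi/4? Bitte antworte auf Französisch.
Nous devons intégrer notre équation de la vitesse v(t) = 10·sin(2·t) 1 fois. En intégrant la vitesse et en utilisant la condition initiale x(0) = 0, nous obtenons x(t) = 5 - 5·cos(2·t). En utilisant x(t) = 5 - 5·cos(2·t) et en substituant t = pi/4, nous trouvons x = 5.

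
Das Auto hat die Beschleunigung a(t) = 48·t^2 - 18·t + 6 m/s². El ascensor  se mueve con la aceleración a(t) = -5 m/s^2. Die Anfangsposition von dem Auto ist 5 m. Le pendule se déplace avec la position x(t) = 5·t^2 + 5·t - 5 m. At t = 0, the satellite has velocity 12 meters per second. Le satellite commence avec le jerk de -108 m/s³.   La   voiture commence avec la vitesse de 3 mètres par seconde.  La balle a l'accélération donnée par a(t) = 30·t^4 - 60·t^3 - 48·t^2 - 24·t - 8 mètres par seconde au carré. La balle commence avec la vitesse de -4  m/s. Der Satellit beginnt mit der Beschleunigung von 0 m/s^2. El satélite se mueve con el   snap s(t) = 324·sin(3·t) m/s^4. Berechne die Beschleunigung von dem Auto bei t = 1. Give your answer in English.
We have acceleration a(t) = 48·t^2 - 18·t + 6. Substituting t = 1: a(1) = 36.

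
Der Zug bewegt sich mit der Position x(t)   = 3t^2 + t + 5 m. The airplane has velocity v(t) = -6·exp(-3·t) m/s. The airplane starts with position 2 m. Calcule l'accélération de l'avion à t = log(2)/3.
En partant de la vitesse v(t) = -6·exp(-3·t), nous prenons 1 dérivée. La dérivée de la vitesse donne l'accélération: a(t) = 18·exp(-3·t). Nous avons l'accélération a(t) = 18·exp(-3·t). En substituant t = log(2)/3: a(log(2)/3) = 9.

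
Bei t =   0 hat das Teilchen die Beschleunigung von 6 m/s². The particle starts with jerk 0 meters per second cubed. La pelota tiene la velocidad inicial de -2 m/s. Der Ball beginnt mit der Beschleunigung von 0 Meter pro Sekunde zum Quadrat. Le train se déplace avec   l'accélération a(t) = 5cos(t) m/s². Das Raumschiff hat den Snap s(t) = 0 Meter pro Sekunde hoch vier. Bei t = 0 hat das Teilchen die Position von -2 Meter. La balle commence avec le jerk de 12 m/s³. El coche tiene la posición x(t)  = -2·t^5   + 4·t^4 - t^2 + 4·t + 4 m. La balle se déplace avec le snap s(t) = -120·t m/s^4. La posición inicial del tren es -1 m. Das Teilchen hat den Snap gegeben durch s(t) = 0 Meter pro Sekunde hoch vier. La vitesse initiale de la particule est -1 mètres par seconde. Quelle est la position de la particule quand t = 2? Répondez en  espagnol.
Debemos encontrar la integral de nuestra ecuación del snap s(t) = 0 4 veces. La antiderivada del snap, con j(0) = 0, da la sacudida: j(t) = 0. La integral de la sacudida es la aceleración. Usando a(0) = 6, obtenemos a(t) = 6. Integrando la aceleración y usando la condición inicial v(0) = -1, obtenemos v(t) = 6·t - 1. Tomando ∫v(t)dt y aplicando x(0) = -2, encontramos x(t) = 3·t^2 - t - 2. De la ecuación de la posición x(t) = 3·t^2 - t - 2, sustituimos t = 2 para obtener x = 8.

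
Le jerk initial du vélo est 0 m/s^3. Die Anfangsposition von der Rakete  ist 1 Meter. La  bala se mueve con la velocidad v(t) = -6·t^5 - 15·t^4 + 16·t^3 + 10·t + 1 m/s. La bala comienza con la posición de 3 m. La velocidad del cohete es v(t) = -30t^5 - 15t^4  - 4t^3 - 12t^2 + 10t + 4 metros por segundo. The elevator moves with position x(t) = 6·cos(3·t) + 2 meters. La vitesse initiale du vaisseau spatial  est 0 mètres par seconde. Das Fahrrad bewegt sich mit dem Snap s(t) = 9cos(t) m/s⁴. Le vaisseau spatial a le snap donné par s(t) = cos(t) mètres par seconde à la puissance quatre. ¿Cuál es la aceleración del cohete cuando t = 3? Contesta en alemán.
Um dies zu lösen, müssen wir 1 Ableitung unserer Gleichung für die Geschwindigkeit v(t) = -30·t^5 - 15·t^4 - 4·t^3 - 12·t^2 + 10·t + 4 nehmen. Die Ableitung von der Geschwindigkeit ergibt die Beschleunigung: a(t) = -150·t^4 - 60·t^3 - 12·t^2 - 24·t + 10. Wir haben die Beschleunigung a(t) = -150·t^4 - 60·t^3 - 12·t^2 - 24·t + 10. Durch Einsetzen von t = 3: a(3) = -13940.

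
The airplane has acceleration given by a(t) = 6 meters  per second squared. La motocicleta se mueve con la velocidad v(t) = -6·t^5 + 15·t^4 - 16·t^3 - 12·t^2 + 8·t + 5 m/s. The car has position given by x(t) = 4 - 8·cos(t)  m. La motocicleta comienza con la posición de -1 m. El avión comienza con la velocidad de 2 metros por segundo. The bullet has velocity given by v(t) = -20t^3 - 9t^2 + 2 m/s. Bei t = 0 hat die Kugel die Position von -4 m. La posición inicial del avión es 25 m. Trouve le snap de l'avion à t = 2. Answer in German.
Ausgehend von der Beschleunigung a(t) = 6, nehmen wir 2 Ableitungen. Mit d/dt von a(t) finden wir j(t) = 0. Die Ableitung von dem Ruck ergibt den Snap: s(t) = 0. Mit s(t) = 0 und Einsetzen von t = 2, finden wir s = 0.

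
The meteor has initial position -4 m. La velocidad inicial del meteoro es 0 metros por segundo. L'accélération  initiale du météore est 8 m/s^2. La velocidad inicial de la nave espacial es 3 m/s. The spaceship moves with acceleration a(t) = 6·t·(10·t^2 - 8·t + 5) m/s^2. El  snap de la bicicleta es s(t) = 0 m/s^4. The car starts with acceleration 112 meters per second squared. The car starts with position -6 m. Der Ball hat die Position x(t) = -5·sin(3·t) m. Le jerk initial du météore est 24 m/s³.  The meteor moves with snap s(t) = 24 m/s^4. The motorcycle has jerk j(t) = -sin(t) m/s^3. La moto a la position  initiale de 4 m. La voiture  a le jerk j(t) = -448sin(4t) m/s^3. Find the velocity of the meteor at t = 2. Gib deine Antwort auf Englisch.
We need to integrate our snap equation s(t) = 24 3 times. The integral of snap, with j(0) = 24, gives jerk: j(t) = 24·t + 24. Taking ∫j(t)dt and applying a(0) = 8, we find a(t) = 12·t^2 + 24·t + 8. The integral of acceleration is velocity. Using v(0) = 0, we get v(t) = 4·t·(t^2 + 3·t + 2). From the given velocity equation v(t) = 4·t·(t^2 + 3·t + 2), we substitute t = 2 to get v = 96.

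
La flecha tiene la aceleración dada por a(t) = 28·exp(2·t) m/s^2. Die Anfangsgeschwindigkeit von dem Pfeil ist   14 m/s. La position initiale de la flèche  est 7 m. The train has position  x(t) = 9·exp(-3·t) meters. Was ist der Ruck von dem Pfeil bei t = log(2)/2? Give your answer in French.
Nous devons dériver notre équation de l'accélération a(t) = 28·exp(2·t) 1 fois. En prenant d/dt de a(t), nous trouvons j(t) = 56·exp(2·t). Nous avons le jerk j(t) = 56·exp(2·t). En substituant t = log(2)/2: j(log(2)/2) = 112.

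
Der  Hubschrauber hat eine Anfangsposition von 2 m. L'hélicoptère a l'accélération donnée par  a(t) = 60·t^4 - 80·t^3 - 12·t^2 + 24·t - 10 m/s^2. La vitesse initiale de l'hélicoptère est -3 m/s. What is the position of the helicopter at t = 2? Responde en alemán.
Wir müssen die Stammfunktion unserer Gleichung für die Beschleunigung a(t) = 60·t^4 - 80·t^3 - 12·t^2 + 24·t - 10 2-mal finden. Mit ∫a(t)dt und Anwendung von v(0) = -3, finden wir v(t) = 12·t^5 - 20·t^4 - 4·t^3 + 12·t^2 - 10·t - 3. Die Stammfunktion von der Geschwindigkeit, mit x(0) = 2, ergibt die Position: x(t) = 2·t^6 - 4·t^5 - t^4 + 4·t^3 - 5·t^2 - 3·t + 2. Aus der Gleichung für die Position x(t) = 2·t^6 - 4·t^5 - t^4 + 4·t^3 - 5·t^2 - 3·t + 2, setzen wir t = 2 ein und erhalten x = -8.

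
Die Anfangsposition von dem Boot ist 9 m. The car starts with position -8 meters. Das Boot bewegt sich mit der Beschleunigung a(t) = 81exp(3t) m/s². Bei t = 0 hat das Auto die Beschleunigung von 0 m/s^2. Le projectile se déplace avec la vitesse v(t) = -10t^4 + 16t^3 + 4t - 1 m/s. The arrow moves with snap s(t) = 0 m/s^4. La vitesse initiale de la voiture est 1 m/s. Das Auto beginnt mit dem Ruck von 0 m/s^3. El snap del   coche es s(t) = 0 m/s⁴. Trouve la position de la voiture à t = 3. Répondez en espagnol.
Necesitamos integrar nuestra ecuación del snap s(t) = 0 4 veces. La antiderivada del snap es la sacudida. Usando j(0) = 0, obtenemos j(t) = 0. Tomando ∫j(t)dt y aplicando a(0) = 0, encontramos a(t) = 0. La antiderivada de la aceleración es la velocidad. Usando v(0) = 1, obtenemos v(t) = 1. La antiderivada de la velocidad es la posición. Usando x(0) = -8, obtenemos x(t) = t - 8. Tenemos la posición x(t) = t - 8. Sustituyendo t = 3: x(3) = -5.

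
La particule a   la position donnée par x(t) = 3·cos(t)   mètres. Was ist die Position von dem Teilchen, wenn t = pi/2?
Wir haben die Position x(t) = 3·cos(t). Durch Einsetzen von t = pi/2: x(pi/2) = 0.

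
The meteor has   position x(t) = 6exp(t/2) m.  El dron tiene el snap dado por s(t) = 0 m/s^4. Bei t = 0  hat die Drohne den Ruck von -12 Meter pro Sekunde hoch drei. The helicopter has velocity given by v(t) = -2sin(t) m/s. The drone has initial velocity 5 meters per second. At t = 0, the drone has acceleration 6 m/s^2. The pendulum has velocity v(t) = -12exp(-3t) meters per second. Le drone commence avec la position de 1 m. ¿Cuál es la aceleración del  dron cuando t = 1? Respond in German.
Wir müssen unsere Gleichung für den Snap s(t) = 0 2-mal integrieren. Das Integral von dem Snap ist der Ruck. Mit j(0) = -12 erhalten wir j(t) = -12. Das Integral von dem Ruck ist die Beschleunigung. Mit a(0) = 6 erhalten wir a(t) = 6 - 12·t. Wir haben die Beschleunigung a(t) = 6 - 12·t. Durch Einsetzen von t = 1: a(1) = -6.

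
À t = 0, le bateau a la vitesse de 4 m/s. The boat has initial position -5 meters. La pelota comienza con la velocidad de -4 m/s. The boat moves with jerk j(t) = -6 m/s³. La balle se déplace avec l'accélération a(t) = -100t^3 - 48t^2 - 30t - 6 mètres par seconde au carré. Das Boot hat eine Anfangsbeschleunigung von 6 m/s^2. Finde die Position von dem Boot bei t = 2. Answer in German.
Wir müssen die Stammfunktion unserer Gleichung für den Ruck j(t) = -6 3-mal finden. Das Integral von dem Ruck, mit a(0) = 6, ergibt die Beschleunigung: a(t) = 6 - 6·t. Mit ∫a(t)dt und Anwendung von v(0) = 4, finden wir v(t) = -3·t^2 + 6·t + 4. Die Stammfunktion von der Geschwindigkeit ist die Position. Mit x(0) = -5 erhalten wir x(t) = -t^3 + 3·t^2 + 4·t - 5. Mit x(t) = -t^3 + 3·t^2 + 4·t - 5 und Einsetzen von t = 2, finden wir x = 7.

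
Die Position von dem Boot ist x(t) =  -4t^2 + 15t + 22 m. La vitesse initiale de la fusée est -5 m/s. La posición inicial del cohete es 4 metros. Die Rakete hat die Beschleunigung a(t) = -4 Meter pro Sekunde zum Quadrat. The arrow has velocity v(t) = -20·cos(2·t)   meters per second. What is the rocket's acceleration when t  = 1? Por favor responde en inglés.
From the given acceleration equation a(t) = -4, we substitute t = 1 to get a = -4.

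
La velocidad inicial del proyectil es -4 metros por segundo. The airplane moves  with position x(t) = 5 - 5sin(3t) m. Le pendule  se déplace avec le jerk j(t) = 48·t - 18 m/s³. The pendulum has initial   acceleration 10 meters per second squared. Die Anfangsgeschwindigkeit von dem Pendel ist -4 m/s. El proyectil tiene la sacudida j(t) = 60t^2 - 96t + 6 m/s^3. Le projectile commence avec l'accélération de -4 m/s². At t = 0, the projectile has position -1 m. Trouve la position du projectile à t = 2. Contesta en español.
Para resolver esto, necesitamos tomar 3 integrales de nuestra ecuación de la sacudida j(t) = 60·t^2 - 96·t + 6. Integrando la sacudida y usando la condición inicial a(0) = -4, obtenemos a(t) = 20·t^3 - 48·t^2 + 6·t - 4. Integrando la aceleración y usando la condición inicial v(0) = -4, obtenemos v(t) = 5·t^4 - 16·t^3 + 3·t^2 - 4·t - 4. Tomando ∫v(t)dt y aplicando x(0) = -1, encontramos x(t) = t^5 - 4·t^4 + t^3 - 2·t^2 - 4·t - 1. Tenemos la posición x(t) = t^5 - 4·t^4 + t^3 - 2·t^2 - 4·t - 1. Sustituyendo t = 2: x(2) = -41.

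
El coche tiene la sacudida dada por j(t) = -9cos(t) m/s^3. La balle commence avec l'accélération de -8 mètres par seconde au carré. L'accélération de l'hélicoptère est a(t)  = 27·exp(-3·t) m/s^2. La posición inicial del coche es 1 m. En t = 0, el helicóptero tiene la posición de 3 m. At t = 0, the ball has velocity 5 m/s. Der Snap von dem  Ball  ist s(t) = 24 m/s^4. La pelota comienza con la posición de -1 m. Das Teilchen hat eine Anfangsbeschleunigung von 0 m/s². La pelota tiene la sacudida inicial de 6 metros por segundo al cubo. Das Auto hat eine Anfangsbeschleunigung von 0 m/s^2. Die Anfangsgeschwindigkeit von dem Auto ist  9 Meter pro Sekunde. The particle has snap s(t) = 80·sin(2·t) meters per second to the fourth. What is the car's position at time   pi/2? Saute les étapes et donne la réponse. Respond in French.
x(pi/2) = 10.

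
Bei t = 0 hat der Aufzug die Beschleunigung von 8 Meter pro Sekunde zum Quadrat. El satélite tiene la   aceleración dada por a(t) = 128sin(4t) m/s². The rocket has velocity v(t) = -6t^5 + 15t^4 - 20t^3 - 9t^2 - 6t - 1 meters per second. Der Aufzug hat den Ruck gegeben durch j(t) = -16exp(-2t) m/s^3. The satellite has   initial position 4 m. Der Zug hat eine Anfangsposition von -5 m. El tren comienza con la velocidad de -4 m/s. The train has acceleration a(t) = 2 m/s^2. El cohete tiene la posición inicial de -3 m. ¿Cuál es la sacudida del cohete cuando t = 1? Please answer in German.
Wir müssen unsere Gleichung für die Geschwindigkeit v(t) = -6·t^5 + 15·t^4 - 20·t^3 - 9·t^2 - 6·t - 1 2-mal ableiten. Durch Ableiten von der Geschwindigkeit erhalten wir die Beschleunigung: a(t) = -30·t^4 + 60·t^3 - 60·t^2 - 18·t - 6. Durch Ableiten von der Beschleunigung erhalten wir den Ruck: j(t) = -120·t^3 + 180·t^2 - 120·t - 18. Wir haben den Ruck j(t) = -120·t^3 + 180·t^2 - 120·t - 18. Durch Einsetzen von t = 1: j(1) = -78.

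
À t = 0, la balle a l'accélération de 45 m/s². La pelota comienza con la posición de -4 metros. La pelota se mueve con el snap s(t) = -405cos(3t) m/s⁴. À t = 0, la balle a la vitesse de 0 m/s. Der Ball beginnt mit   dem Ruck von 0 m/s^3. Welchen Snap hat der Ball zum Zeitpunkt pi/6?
Mit s(t) = -405·cos(3·t) und Einsetzen von t = pi/6, finden wir s = 0.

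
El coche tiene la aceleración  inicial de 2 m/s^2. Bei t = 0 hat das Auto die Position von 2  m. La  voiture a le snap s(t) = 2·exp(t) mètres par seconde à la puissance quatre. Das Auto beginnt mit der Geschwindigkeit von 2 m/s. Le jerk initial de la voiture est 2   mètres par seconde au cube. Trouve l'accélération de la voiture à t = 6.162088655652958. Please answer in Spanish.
Para resolver esto, necesitamos tomar 2 antiderivadas de nuestra ecuación del snap s(t) = 2·exp(t). La antiderivada del snap es la sacudida. Usando j(0) = 2, obtenemos j(t) = 2·exp(t). La antiderivada de la sacudida es la aceleración. Usando a(0) = 2, obtenemos a(t) = 2·exp(t). De la ecuación de la aceleración a(t) = 2·exp(t), sustituimos t = 6.162088655652958 para obtener a = 948.835872879543.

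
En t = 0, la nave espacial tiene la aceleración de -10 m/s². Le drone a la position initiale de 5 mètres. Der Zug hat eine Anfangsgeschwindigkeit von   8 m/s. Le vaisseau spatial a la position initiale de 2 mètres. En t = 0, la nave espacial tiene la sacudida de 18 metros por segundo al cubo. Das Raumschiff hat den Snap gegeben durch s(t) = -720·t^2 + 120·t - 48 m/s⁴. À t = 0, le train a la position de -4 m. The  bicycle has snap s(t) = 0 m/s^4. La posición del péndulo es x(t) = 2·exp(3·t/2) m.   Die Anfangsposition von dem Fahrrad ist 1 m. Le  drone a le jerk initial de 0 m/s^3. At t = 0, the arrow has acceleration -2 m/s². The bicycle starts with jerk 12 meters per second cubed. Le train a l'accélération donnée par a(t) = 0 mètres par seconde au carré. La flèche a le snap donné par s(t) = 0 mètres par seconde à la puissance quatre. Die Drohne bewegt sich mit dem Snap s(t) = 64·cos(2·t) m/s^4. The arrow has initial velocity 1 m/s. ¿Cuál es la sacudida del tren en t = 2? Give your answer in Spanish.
Para resolver esto, necesitamos tomar 1 derivada de nuestra ecuación de la aceleración a(t) = 0. Tomando d/dt de a(t), encontramos j(t) = 0. Usando j(t) = 0 y sustituyendo t = 2, encontramos j = 0.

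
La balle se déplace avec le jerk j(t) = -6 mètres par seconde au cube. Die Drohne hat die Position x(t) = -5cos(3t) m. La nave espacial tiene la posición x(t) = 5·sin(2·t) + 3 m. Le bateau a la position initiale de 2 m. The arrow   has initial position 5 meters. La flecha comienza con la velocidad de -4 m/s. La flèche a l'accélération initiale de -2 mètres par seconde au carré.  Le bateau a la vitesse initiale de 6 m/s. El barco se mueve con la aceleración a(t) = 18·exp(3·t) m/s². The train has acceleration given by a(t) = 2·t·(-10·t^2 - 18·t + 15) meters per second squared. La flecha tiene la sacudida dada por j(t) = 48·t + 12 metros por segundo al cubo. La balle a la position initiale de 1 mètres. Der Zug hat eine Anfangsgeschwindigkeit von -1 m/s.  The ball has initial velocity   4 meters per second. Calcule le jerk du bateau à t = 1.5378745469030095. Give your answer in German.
Wir müssen unsere Gleichung für die Beschleunigung a(t) = 18·exp(3·t) 1-mal ableiten. Die Ableitung von der Beschleunigung ergibt den Ruck: j(t) = 54·exp(3·t). Mit j(t) = 54·exp(3·t) und Einsetzen von t = 1.5378745469030095, finden wir j = 5445.84214474745.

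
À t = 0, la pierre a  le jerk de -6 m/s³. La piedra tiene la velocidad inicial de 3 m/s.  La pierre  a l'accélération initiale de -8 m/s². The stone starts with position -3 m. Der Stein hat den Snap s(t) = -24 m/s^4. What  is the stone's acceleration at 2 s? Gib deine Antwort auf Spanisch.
Para resolver esto, necesitamos tomar 2 integrales de nuestra ecuación del snap s(t) = -24. La integral del snap, con j(0) = -6, da la sacudida: j(t) = -24·t - 6. Tomando ∫j(t)dt y aplicando a(0) = -8, encontramos a(t) = -12·t^2 - 6·t - 8. Usando a(t) = -12·t^2 - 6·t - 8 y sustituyendo t = 2, encontramos a = -68.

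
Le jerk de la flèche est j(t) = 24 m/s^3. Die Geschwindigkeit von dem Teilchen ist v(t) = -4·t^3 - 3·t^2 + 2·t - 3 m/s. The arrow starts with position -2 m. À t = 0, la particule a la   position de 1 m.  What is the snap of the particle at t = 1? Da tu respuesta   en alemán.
Ausgehend von der Geschwindigkeit v(t) = -4·t^3 - 3·t^2 + 2·t - 3, nehmen wir 3 Ableitungen. Die Ableitung von der Geschwindigkeit ergibt die Beschleunigung: a(t) = -12·t^2 - 6·t + 2. Durch Ableiten von der Beschleunigung erhalten wir den Ruck: j(t) = -24·t - 6. Die Ableitung von dem Ruck ergibt den Snap: s(t) = -24. Aus der Gleichung für den Snap s(t) = -24, setzen wir t = 1 ein und erhalten s = -24.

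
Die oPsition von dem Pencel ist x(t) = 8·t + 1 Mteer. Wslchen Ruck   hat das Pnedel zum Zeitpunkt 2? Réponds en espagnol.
Partiendo de la posición x(t) = 8·t + 1, tomamos 3 derivadas. Derivando la posición, obtenemos la velocidad: v(t) = 8. La derivada de la velocidad da la aceleración: a(t) = 0. Tomando d/dt de a(t), encontramos j(t) = 0. De la ecuación de la sacudida j(t) = 0, sustituimos t = 2 para obtener j = 0.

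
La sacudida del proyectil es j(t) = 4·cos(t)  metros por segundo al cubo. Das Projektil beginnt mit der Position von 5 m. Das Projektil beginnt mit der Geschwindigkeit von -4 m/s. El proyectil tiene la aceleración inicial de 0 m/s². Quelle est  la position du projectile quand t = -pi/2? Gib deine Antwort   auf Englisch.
Starting from jerk j(t) = 4·cos(t), we take 3 antiderivatives. The integral of jerk is acceleration. Using a(0) = 0, we get a(t) = 4·sin(t). The antiderivative of acceleration, with v(0) = -4, gives velocity: v(t) = -4·cos(t). The antiderivative of velocity is position. Using x(0) = 5, we get x(t) = 5 - 4·sin(t). We have position x(t) = 5 - 4·sin(t). Substituting t = -pi/2: x(-pi/2) = 9.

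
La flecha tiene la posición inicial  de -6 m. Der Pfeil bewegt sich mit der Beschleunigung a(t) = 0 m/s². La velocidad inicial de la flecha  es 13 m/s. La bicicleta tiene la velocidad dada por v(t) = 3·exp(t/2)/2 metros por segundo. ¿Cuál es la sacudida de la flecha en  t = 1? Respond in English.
We must differentiate our acceleration equation a(t) = 0 1 time. The derivative of acceleration gives jerk: j(t) = 0. Using j(t) = 0 and substituting t = 1, we find j = 0.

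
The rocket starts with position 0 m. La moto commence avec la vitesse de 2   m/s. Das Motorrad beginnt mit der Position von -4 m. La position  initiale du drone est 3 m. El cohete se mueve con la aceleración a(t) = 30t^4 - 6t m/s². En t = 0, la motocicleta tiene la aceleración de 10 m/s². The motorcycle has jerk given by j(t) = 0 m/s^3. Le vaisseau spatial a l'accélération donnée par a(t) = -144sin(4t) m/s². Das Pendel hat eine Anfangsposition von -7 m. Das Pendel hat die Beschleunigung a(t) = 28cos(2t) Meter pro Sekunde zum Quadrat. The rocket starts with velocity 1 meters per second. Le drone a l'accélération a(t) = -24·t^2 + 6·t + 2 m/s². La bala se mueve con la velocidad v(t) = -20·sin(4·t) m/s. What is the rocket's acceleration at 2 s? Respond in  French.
De l'équation de l'accélération a(t) = 30·t^4 - 6·t, nous substituons t = 2 pour obtenir a = 468.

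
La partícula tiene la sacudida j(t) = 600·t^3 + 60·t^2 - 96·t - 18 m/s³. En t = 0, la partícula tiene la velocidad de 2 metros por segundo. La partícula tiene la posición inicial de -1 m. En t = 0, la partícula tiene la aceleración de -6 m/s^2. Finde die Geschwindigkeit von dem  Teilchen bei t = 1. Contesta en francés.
Nous devons intégrer notre équation du jerk j(t) = 600·t^3 + 60·t^2 - 96·t - 18 2 fois. En intégrant le jerk et en utilisant la condition initiale a(0) = -6, nous obtenons a(t) = 150·t^4 + 20·t^3 - 48·t^2 - 18·t - 6. La primitive de l'accélération, avec v(0) = 2, donne la vitesse: v(t) = 30·t^5 + 5·t^4 - 16·t^3 - 9·t^2 - 6·t + 2. En utilisant v(t) = 30·t^5 + 5·t^4 - 16·t^3 - 9·t^2 - 6·t + 2 et en substituant t = 1, nous trouvons v = 6.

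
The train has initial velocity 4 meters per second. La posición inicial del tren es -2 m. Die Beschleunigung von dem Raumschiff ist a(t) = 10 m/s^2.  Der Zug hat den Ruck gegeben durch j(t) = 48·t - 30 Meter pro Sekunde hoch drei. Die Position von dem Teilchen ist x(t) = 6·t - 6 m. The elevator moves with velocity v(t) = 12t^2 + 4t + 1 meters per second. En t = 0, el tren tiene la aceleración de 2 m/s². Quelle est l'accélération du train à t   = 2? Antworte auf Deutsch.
Ausgehend von dem Ruck j(t) = 48·t - 30, nehmen wir 1 Integral. Durch Integration von dem Ruck und Verwendung der Anfangsbedingung a(0) = 2, erhalten wir a(t) = 24·t^2 - 30·t + 2. Aus der Gleichung für die Beschleunigung a(t) = 24·t^2 - 30·t + 2, setzen wir t = 2 ein und erhalten a = 38.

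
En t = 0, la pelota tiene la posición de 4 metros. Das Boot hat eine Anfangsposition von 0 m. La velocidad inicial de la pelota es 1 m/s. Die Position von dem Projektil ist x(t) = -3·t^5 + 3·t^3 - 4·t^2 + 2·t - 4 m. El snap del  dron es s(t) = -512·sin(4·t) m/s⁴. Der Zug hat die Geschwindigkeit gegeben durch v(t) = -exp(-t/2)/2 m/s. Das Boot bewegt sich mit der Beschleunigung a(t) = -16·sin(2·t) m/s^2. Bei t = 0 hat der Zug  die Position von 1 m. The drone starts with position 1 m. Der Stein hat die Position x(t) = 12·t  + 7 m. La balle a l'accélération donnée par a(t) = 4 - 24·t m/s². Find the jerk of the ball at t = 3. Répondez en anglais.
To solve this, we need to take 1 derivative of our acceleration equation a(t) = 4 - 24·t. The derivative of acceleration gives jerk: j(t) = -24. We have jerk j(t) = -24. Substituting t = 3: j(3) = -24.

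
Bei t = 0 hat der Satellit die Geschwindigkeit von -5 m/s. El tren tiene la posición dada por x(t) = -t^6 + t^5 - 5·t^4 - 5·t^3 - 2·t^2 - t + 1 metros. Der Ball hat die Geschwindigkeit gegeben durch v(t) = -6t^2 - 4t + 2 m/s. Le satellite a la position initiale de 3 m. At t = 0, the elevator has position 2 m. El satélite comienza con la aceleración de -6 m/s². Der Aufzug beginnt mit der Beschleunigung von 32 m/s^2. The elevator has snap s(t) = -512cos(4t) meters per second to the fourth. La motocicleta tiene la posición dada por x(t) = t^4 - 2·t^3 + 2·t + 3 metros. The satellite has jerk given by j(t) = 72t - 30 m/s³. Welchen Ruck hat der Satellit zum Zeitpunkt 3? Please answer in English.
Using j(t) = 72·t - 30 and substituting t = 3, we find j = 186.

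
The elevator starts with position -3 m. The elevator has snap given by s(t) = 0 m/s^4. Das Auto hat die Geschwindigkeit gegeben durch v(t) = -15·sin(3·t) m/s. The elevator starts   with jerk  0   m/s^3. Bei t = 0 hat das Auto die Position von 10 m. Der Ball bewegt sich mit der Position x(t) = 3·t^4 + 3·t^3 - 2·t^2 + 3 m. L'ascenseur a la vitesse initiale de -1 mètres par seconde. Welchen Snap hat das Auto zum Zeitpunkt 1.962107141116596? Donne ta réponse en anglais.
We must differentiate our velocity equation v(t) = -15·sin(3·t) 3 times. Taking d/dt of v(t), we find a(t) = -45·cos(3·t). The derivative of acceleration gives jerk: j(t) = 135·sin(3·t). The derivative of jerk gives snap: s(t) = 405·cos(3·t). From the given snap equation s(t) = 405·cos(3·t), we substitute t = 1.962107141116596 to get s = 373.522478116361.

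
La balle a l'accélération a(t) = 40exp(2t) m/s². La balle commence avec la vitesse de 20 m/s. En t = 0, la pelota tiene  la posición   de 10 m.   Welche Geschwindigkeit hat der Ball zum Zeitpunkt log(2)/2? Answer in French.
Pour résoudre ceci, nous devons prendre 1 primitive de notre équation de l'accélération a(t) = 40·exp(2·t). L'intégrale de l'accélération est la vitesse. En utilisant v(0) = 20, nous obtenons v(t) = 20·exp(2·t). De l'équation de la vitesse v(t) = 20·exp(2·t), nous substituons t = log(2)/2 pour obtenir v = 40.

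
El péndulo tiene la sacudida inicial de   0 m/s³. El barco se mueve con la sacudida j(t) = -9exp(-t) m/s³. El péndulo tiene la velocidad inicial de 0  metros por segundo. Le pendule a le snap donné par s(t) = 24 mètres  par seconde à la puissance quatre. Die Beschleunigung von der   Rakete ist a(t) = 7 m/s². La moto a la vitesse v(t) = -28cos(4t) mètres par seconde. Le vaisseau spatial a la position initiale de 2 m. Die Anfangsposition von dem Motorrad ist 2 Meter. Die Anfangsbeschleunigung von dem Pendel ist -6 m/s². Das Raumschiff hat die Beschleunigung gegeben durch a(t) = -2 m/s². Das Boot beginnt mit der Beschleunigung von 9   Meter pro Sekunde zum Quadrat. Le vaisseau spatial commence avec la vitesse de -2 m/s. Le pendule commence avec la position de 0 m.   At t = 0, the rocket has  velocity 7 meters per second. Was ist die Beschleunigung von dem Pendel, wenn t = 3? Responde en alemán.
Wir müssen das Integral unserer Gleichung für den Snap s(t) = 24 2-mal finden. Mit ∫s(t)dt und Anwendung von j(0) = 0, finden wir j(t) = 24·t. Durch Integration von dem Ruck und Verwendung der Anfangsbedingung a(0) = -6, erhalten wir a(t) = 12·t^2 - 6. Mit a(t) = 12·t^2 - 6 und Einsetzen von t = 3, finden wir a = 102.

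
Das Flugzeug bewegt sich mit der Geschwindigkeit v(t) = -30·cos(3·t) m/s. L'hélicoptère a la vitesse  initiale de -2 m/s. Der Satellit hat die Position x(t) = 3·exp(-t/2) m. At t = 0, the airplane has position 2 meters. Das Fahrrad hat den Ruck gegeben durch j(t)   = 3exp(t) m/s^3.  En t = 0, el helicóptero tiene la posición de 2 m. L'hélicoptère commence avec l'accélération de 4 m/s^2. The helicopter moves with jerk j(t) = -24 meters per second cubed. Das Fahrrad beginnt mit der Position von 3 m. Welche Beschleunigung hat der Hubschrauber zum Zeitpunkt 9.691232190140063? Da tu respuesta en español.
Necesitamos integrar nuestra ecuación de la sacudida j(t) = -24 1 vez. Integrando la sacudida y usando la condición inicial a(0) = 4, obtenemos a(t) = 4 - 24·t. De la ecuación de la aceleración a(t) = 4 - 24·t, sustituimos t = 9.691232190140063 para obtener a = -228.589572563362.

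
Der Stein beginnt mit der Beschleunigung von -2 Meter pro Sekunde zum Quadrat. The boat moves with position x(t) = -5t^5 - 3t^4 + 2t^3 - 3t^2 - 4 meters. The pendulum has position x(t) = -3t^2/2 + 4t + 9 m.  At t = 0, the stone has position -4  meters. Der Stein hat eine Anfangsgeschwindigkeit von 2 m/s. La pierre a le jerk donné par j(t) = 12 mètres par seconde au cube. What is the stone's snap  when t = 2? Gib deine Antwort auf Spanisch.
Para resolver esto, necesitamos tomar 1 derivada de nuestra ecuación de la sacudida j(t) = 12. Tomando d/dt de j(t), encontramos s(t) = 0. Tenemos el snap s(t) = 0. Sustituyendo t = 2: s(2) = 0.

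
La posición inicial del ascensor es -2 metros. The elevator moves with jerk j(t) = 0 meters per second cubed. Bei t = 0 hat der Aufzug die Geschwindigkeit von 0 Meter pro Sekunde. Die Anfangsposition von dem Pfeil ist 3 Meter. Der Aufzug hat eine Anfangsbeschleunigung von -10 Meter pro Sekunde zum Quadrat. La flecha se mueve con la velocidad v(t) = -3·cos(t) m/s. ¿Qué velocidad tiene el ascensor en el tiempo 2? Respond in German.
Wir müssen unsere Gleichung für den Ruck j(t) = 0 2-mal integrieren. Die Stammfunktion von dem Ruck ist die Beschleunigung. Mit a(0) = -10 erhalten wir a(t) = -10. Mit ∫a(t)dt und Anwendung von v(0) = 0, finden wir v(t) = -10·t. Aus der Gleichung für die Geschwindigkeit v(t) = -10·t, setzen wir t = 2 ein und erhalten v = -20.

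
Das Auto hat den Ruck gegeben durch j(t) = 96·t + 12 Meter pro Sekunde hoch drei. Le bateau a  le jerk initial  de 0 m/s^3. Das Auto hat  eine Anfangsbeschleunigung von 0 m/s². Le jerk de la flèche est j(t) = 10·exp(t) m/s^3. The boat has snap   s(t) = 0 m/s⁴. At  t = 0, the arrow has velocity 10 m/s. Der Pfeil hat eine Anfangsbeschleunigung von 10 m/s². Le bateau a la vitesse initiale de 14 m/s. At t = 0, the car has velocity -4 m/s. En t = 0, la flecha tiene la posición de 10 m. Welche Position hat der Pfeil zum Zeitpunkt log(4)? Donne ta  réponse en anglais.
We need to integrate our jerk equation j(t) = 10·exp(t) 3 times. Integrating jerk and using the initial condition a(0) = 10, we get a(t) = 10·exp(t). Finding the antiderivative of a(t) and using v(0) = 10: v(t) = 10·exp(t). Finding the integral of v(t) and using x(0) = 10: x(t) = 10·exp(t). From the given position equation x(t) = 10·exp(t), we substitute t = log(4) to get x = 40.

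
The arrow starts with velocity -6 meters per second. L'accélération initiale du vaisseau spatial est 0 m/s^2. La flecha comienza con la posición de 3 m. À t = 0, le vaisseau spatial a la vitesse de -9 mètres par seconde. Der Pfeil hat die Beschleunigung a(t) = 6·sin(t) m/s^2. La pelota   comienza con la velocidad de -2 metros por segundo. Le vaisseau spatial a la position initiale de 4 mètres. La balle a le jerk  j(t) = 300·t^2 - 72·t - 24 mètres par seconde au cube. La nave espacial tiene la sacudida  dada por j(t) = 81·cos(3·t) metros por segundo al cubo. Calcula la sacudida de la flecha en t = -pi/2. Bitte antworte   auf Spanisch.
Para resolver esto, necesitamos tomar 1 derivada de nuestra ecuación de la aceleración a(t) = 6·sin(t). Derivando la aceleración, obtenemos la sacudida: j(t) = 6·cos(t). Usando j(t) = 6·cos(t) y sustituyendo t = -pi/2, encontramos j = 0.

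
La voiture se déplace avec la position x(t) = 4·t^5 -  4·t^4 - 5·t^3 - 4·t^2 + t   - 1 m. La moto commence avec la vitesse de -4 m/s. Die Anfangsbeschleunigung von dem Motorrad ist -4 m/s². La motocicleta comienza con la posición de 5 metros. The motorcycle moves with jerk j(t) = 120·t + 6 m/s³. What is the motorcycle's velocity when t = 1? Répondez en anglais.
Starting from jerk j(t) = 120·t + 6, we take 2 antiderivatives. Taking ∫j(t)dt and applying a(0) = -4, we find a(t) = 60·t^2 + 6·t - 4. Finding the antiderivative of a(t) and using v(0) = -4: v(t) = 20·t^3 + 3·t^2 - 4·t - 4. Using v(t) = 20·t^3 + 3·t^2 - 4·t - 4 and substituting t = 1, we find v = 15.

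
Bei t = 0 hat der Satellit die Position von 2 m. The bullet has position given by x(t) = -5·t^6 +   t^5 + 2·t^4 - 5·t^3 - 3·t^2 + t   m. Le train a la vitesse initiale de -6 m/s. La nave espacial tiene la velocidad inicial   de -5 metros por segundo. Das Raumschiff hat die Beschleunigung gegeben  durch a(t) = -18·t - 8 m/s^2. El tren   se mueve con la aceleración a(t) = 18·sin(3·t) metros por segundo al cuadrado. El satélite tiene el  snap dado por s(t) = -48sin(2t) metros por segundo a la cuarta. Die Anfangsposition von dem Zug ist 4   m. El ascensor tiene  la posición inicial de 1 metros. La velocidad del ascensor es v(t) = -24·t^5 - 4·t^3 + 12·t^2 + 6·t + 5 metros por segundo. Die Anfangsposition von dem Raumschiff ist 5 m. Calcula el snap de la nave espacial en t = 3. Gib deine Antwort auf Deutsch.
Um dies zu lösen, müssen wir 2 Ableitungen unserer Gleichung für die Beschleunigung a(t) = -18·t - 8 nehmen. Durch Ableiten von der Beschleunigung erhalten wir den Ruck: j(t) = -18. Mit d/dt von j(t) finden wir s(t) = 0. Aus der Gleichung für den Snap s(t) = 0, setzen wir t = 3 ein und erhalten s = 0.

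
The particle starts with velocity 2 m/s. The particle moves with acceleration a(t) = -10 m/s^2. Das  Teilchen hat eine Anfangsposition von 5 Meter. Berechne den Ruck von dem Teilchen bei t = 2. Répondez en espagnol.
Para resolver esto, necesitamos tomar 1 derivada de nuestra ecuación de la aceleración a(t) = -10. La derivada de la aceleración da la sacudida: j(t) = 0. De la ecuación de la sacudida j(t) = 0, sustituimos t = 2 para obtener j = 0.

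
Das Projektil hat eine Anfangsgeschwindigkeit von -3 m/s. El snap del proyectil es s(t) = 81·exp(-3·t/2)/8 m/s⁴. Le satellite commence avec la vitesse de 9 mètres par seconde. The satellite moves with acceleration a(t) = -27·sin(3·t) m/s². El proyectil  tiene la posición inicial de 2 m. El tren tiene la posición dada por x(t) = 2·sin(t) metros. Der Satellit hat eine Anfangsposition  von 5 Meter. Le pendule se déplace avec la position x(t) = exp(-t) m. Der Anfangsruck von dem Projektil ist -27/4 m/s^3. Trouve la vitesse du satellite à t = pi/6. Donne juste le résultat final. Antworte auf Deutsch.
Bei t = pi/6, v = 0.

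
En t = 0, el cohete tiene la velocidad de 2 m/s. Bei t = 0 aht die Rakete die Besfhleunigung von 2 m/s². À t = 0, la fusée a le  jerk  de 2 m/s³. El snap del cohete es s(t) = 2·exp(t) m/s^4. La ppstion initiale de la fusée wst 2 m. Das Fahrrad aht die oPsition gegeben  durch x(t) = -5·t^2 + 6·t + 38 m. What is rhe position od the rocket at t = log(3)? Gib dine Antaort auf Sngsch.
Starting from snap s(t) = 2·exp(t), we take 4 integrals. Taking ∫s(t)dt and applying j(0) = 2, we find j(t) = 2·exp(t). The antiderivative of jerk is acceleration. Using a(0) = 2, we get a(t) = 2·exp(t). The antiderivative of acceleration is velocity. Using v(0) = 2, we get v(t) = 2·exp(t). Taking ∫v(t)dt and applying x(0) = 2, we find x(t) = 2·exp(t). Using x(t) = 2·exp(t) and substituting t = log(3), we find x = 6.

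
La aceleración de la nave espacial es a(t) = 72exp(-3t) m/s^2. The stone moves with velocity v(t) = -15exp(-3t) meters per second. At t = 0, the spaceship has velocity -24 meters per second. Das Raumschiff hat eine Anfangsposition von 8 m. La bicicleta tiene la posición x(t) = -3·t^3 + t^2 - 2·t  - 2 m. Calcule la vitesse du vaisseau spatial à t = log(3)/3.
En partant de l'accélération a(t) = 72·exp(-3·t), nous prenons 1 primitive. En intégrant l'accélération et en utilisant la condition initiale v(0) = -24, nous obtenons v(t) = -24·exp(-3·t). De l'équation de la vitesse v(t) = -24·exp(-3·t), nous substituons t = log(3)/3 pour obtenir v = -8.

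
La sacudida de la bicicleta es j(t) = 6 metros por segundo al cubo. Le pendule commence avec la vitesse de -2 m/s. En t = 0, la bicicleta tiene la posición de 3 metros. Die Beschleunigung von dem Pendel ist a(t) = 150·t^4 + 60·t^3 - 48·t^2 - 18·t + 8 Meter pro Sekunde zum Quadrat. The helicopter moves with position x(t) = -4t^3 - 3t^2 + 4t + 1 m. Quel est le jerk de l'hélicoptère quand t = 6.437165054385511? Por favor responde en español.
Partiendo de la posición x(t) = -4·t^3 - 3·t^2 + 4·t + 1, tomamos 3 derivadas. Derivando la posición, obtenemos la velocidad: v(t) = -12·t^2 - 6·t + 4. Tomando d/dt de v(t), encontramos a(t) = -24·t - 6. Tomando d/dt de a(t), encontramos j(t) = -24. Usando j(t) = -24 y sustituyendo t = 6.437165054385511, encontramos j = -24.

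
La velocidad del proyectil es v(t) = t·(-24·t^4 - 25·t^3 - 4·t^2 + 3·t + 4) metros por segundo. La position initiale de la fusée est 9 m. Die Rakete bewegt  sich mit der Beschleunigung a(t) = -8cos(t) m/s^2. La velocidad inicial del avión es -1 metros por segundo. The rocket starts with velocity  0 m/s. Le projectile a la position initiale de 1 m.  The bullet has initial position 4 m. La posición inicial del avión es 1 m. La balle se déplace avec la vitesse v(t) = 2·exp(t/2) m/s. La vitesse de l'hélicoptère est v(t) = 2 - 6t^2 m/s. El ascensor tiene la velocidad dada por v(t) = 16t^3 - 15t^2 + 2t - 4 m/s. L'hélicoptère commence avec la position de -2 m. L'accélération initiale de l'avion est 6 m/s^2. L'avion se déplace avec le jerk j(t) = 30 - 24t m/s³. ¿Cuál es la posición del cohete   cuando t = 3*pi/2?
Debemos encontrar la antiderivada de nuestra ecuación de la aceleración a(t) = -8·cos(t) 2 veces. La integral de la aceleración es la velocidad. Usando v(0) = 0, obtenemos v(t) = -8·sin(t). Tomando ∫v(t)dt y aplicando x(0) = 9, encontramos x(t) = 8·cos(t) + 1. De la ecuación de la posición x(t) = 8·cos(t) + 1, sustituimos t = 3*pi/2 para obtener x = 1.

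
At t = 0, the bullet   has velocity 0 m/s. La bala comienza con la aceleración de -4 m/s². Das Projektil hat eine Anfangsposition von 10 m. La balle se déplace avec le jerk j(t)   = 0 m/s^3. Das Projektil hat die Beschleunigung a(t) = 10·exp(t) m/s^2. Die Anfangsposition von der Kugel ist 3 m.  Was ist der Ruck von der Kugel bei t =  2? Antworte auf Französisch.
En utilisant j(t) = 0 et en substituant t = 2, nous trouvons j = 0.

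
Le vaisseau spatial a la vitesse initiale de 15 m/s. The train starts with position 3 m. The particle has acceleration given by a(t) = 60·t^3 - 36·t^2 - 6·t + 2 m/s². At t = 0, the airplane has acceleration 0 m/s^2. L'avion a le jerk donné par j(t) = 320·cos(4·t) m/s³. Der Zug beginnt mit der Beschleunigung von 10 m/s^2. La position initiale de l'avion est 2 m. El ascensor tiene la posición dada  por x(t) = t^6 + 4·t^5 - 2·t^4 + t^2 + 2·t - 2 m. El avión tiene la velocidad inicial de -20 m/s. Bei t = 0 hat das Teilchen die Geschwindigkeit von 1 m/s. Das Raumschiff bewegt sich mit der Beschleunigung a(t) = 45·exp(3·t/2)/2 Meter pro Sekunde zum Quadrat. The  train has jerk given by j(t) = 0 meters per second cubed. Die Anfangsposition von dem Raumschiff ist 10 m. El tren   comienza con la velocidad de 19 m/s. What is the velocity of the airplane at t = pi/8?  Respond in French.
Nous devons intégrer notre équation du jerk j(t) = 320·cos(4·t) 2 fois. En intégrant le jerk et en utilisant la condition initiale a(0) = 0, nous obtenons a(t) = 80·sin(4·t). La primitive de l'accélération, avec v(0) = -20, donne la vitesse: v(t) = -20·cos(4·t). En utilisant v(t) = -20·cos(4·t) et en substituant t = pi/8, nous trouvons v = 0.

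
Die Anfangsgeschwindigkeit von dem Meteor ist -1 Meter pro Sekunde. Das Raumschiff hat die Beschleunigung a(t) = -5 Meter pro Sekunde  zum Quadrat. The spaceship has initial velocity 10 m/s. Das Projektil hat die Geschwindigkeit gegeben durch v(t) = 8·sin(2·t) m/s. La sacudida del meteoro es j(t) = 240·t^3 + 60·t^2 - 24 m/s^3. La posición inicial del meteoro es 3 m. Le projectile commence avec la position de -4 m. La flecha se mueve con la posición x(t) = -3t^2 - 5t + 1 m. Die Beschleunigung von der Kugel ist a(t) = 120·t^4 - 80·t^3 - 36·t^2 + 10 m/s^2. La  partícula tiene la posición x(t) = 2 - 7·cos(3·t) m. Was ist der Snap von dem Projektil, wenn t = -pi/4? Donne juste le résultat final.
s(-pi/4) = 0.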